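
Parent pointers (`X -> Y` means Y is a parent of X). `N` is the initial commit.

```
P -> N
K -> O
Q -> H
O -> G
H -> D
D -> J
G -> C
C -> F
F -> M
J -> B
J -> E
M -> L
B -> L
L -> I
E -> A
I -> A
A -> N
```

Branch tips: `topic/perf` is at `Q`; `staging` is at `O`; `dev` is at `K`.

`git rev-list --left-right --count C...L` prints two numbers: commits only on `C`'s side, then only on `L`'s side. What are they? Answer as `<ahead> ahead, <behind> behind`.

3 ahead, 0 behind

Reachable from C: {A, C, F, I, L, M, N}.
Reachable from L: {A, I, L, N}.
Only in C's history (ahead): {C, F, M} — 3.
Only in L's history (behind): {} — 0.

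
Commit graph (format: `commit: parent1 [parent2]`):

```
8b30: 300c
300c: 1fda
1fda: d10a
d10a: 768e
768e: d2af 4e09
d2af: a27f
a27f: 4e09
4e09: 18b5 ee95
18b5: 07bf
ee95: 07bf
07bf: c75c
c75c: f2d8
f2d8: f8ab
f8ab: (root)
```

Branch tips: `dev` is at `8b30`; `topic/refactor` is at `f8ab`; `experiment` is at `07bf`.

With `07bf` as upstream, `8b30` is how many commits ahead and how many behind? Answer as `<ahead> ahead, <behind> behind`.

Reachable from 8b30: {07bf, 18b5, 1fda, 300c, 4e09, 768e, 8b30, a27f, c75c, d10a, d2af, ee95, f2d8, f8ab}.
Reachable from 07bf: {07bf, c75c, f2d8, f8ab}.
Only in 8b30's history (ahead): {18b5, 1fda, 300c, 4e09, 768e, 8b30, a27f, d10a, d2af, ee95} — 10.
Only in 07bf's history (behind): {} — 0.

10 ahead, 0 behind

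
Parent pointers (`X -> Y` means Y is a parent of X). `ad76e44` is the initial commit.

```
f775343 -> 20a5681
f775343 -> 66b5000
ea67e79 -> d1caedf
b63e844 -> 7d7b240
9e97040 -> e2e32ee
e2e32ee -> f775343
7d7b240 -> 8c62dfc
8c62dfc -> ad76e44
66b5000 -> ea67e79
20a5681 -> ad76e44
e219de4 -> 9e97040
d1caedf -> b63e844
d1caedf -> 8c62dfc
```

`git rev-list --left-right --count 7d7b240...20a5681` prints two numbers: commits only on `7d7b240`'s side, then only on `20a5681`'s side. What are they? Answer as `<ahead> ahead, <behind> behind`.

Reachable from 7d7b240: {7d7b240, 8c62dfc, ad76e44}.
Reachable from 20a5681: {20a5681, ad76e44}.
Only in 7d7b240's history (ahead): {7d7b240, 8c62dfc} — 2.
Only in 20a5681's history (behind): {20a5681} — 1.

2 ahead, 1 behind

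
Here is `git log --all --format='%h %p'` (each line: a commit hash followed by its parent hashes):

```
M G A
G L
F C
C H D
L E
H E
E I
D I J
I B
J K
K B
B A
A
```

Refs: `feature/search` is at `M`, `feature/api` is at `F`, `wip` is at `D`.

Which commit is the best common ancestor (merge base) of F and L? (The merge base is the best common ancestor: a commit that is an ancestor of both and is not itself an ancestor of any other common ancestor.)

Ancestors of F: {A, B, C, D, E, F, H, I, J, K}.
Ancestors of L: {A, B, E, I, L}.
Common ancestors: {A, B, E, I}.
Among these, E is not an ancestor of any other common ancestor — it is the merge base.

E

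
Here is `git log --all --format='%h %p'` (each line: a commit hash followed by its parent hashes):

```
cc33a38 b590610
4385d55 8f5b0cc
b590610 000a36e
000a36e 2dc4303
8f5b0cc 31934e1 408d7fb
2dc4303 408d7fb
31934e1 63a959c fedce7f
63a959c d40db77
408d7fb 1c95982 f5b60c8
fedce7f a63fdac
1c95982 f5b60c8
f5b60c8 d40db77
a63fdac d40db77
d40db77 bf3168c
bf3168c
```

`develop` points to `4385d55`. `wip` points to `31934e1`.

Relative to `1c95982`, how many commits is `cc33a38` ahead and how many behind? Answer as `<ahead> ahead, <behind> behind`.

Reachable from cc33a38: {000a36e, 1c95982, 2dc4303, 408d7fb, b590610, bf3168c, cc33a38, d40db77, f5b60c8}.
Reachable from 1c95982: {1c95982, bf3168c, d40db77, f5b60c8}.
Only in cc33a38's history (ahead): {000a36e, 2dc4303, 408d7fb, b590610, cc33a38} — 5.
Only in 1c95982's history (behind): {} — 0.

5 ahead, 0 behind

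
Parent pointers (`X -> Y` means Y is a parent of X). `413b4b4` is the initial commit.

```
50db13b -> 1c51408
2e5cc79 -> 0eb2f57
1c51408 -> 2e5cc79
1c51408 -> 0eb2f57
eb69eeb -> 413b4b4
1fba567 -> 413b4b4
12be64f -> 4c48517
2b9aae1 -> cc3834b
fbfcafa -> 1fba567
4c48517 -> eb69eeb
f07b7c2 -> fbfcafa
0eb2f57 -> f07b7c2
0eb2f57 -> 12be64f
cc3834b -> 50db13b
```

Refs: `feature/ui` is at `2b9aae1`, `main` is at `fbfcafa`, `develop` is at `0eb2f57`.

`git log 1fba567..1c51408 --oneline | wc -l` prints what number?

Reachable from 1c51408: {0eb2f57, 12be64f, 1c51408, 1fba567, 2e5cc79, 413b4b4, 4c48517, eb69eeb, f07b7c2, fbfcafa}.
Reachable from 1fba567: {1fba567, 413b4b4}.
In 1c51408's history but not 1fba567's: {0eb2f57, 12be64f, 1c51408, 2e5cc79, 4c48517, eb69eeb, f07b7c2, fbfcafa} — 8 commits.

8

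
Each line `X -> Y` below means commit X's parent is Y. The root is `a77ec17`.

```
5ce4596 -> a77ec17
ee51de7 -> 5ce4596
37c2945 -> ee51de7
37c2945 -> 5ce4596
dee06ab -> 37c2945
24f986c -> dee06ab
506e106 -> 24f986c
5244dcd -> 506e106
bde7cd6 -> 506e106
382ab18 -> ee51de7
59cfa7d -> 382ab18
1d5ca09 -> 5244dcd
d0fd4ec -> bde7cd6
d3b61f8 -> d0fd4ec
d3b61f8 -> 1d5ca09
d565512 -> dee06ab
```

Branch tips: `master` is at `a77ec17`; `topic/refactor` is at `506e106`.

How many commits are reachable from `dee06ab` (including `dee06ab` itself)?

Walking parent pointers from dee06ab: reachable set = {37c2945, 5ce4596, a77ec17, dee06ab, ee51de7}.
That is 5 commits.

5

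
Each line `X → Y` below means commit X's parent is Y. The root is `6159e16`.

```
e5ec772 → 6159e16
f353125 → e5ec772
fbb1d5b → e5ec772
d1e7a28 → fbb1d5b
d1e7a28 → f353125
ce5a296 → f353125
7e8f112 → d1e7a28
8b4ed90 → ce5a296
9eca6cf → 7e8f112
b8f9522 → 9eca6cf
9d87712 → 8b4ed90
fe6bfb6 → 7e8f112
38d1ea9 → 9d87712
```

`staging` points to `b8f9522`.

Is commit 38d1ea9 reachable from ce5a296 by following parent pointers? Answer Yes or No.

No

Ancestors of ce5a296: {6159e16, ce5a296, e5ec772, f353125}.
38d1ea9 is not in that set, so it is not an ancestor of ce5a296.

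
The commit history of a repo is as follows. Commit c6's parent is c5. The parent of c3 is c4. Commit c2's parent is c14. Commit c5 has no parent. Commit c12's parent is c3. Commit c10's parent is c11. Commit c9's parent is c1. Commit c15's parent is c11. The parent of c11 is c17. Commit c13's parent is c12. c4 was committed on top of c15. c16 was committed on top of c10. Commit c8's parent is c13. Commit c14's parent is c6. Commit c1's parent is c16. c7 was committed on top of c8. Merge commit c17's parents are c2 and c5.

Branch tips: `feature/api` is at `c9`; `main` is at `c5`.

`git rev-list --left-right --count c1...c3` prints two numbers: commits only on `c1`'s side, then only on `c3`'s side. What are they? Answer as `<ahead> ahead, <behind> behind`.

3 ahead, 3 behind

Reachable from c1: {c1, c10, c11, c14, c16, c17, c2, c5, c6}.
Reachable from c3: {c11, c14, c15, c17, c2, c3, c4, c5, c6}.
Only in c1's history (ahead): {c1, c10, c16} — 3.
Only in c3's history (behind): {c15, c3, c4} — 3.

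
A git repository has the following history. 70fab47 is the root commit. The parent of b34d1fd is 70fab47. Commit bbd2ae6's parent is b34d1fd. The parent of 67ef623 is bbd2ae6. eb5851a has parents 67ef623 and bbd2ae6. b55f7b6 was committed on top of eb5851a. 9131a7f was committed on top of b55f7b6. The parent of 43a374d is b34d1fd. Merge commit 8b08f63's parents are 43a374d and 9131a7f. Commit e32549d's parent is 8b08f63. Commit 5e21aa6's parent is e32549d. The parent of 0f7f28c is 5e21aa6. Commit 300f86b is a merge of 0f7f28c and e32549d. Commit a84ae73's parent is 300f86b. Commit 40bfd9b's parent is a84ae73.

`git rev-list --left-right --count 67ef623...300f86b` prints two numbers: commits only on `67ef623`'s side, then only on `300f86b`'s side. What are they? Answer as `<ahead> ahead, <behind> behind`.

Reachable from 67ef623: {67ef623, 70fab47, b34d1fd, bbd2ae6}.
Reachable from 300f86b: {0f7f28c, 300f86b, 43a374d, 5e21aa6, 67ef623, 70fab47, 8b08f63, 9131a7f, b34d1fd, b55f7b6, bbd2ae6, e32549d, eb5851a}.
Only in 67ef623's history (ahead): {} — 0.
Only in 300f86b's history (behind): {0f7f28c, 300f86b, 43a374d, 5e21aa6, 8b08f63, 9131a7f, b55f7b6, e32549d, eb5851a} — 9.

0 ahead, 9 behind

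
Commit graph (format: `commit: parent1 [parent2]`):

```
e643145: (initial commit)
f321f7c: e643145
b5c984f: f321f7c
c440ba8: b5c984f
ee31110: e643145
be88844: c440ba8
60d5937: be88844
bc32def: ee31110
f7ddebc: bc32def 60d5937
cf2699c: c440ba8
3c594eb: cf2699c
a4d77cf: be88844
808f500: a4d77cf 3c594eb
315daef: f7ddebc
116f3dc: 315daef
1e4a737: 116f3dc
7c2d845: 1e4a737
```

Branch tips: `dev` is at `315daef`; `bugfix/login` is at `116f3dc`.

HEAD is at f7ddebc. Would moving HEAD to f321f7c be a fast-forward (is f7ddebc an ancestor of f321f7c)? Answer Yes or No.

No

A fast-forward from f7ddebc to f321f7c is possible iff f7ddebc is an ancestor of f321f7c.
Ancestors of f321f7c: {e643145, f321f7c}.
f7ddebc is not among them, so fast-forward is not possible.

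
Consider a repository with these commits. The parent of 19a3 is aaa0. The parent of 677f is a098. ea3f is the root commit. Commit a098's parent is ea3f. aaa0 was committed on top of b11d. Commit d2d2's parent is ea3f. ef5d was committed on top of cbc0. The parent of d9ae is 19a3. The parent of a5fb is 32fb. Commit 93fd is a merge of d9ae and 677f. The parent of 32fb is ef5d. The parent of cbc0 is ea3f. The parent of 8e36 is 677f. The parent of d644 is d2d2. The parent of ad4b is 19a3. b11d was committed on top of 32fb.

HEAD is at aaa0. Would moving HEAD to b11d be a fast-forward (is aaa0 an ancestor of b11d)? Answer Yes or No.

A fast-forward from aaa0 to b11d is possible iff aaa0 is an ancestor of b11d.
Ancestors of b11d: {32fb, b11d, cbc0, ea3f, ef5d}.
aaa0 is not among them, so fast-forward is not possible.

No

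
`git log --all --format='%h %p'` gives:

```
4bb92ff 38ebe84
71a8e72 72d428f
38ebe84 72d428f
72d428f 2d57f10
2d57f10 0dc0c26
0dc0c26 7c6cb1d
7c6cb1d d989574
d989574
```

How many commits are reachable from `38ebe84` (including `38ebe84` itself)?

Walking parent pointers from 38ebe84: reachable set = {0dc0c26, 2d57f10, 38ebe84, 72d428f, 7c6cb1d, d989574}.
That is 6 commits.

6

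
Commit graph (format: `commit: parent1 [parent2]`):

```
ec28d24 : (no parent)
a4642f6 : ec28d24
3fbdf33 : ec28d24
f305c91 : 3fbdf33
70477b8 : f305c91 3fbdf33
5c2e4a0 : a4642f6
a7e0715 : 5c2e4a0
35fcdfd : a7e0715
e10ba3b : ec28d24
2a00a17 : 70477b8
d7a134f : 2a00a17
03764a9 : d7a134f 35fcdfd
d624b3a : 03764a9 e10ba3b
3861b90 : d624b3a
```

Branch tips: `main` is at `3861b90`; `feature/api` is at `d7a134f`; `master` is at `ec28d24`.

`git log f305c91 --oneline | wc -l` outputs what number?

3

Walking parent pointers from f305c91: reachable set = {3fbdf33, ec28d24, f305c91}.
That is 3 commits.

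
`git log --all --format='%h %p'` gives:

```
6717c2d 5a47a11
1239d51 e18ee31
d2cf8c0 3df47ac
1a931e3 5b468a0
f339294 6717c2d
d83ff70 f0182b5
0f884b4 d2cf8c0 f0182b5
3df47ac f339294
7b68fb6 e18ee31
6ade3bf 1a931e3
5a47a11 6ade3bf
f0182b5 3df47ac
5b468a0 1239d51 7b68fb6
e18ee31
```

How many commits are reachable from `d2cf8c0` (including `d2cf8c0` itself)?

11

Walking parent pointers from d2cf8c0: reachable set = {1239d51, 1a931e3, 3df47ac, 5a47a11, 5b468a0, 6717c2d, 6ade3bf, 7b68fb6, d2cf8c0, e18ee31, f339294}.
That is 11 commits.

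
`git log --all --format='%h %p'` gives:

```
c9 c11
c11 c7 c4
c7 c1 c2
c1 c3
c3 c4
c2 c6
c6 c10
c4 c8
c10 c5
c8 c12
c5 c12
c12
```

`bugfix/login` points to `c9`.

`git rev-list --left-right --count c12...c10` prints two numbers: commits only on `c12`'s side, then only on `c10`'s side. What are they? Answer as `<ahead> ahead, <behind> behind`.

Reachable from c12: {c12}.
Reachable from c10: {c10, c12, c5}.
Only in c12's history (ahead): {} — 0.
Only in c10's history (behind): {c10, c5} — 2.

0 ahead, 2 behind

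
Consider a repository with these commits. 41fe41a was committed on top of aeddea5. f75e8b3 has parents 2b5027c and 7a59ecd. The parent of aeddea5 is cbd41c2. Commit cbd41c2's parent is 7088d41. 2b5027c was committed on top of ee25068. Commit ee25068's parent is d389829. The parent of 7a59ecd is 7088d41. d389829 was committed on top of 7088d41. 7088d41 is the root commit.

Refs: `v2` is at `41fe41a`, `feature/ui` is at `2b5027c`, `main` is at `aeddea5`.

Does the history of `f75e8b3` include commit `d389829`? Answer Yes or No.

Yes

Ancestors of f75e8b3 (commits reachable by following parents): {2b5027c, 7088d41, 7a59ecd, d389829, ee25068, f75e8b3}.
d389829 is in that set, so it is an ancestor of f75e8b3.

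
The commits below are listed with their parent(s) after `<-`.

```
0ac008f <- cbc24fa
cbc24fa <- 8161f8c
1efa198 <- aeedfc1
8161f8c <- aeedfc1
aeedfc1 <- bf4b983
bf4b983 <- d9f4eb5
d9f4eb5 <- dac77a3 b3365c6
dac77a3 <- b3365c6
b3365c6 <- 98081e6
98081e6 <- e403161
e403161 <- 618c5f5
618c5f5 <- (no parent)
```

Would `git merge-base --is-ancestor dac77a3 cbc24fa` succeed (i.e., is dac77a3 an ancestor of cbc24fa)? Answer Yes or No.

Yes

Ancestors of cbc24fa (commits reachable by following parents): {618c5f5, 8161f8c, 98081e6, aeedfc1, b3365c6, bf4b983, cbc24fa, d9f4eb5, dac77a3, e403161}.
dac77a3 is in that set, so it is an ancestor of cbc24fa.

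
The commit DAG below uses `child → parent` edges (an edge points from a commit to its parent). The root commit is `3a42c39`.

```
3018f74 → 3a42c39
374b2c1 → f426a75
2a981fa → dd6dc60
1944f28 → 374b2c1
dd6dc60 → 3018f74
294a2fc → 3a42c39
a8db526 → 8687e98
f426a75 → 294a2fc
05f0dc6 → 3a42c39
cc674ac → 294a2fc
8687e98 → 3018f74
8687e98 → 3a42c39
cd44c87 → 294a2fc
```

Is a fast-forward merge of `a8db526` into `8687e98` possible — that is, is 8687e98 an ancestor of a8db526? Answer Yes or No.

A fast-forward from 8687e98 to a8db526 is possible iff 8687e98 is an ancestor of a8db526.
Ancestors of a8db526: {3018f74, 3a42c39, 8687e98, a8db526}.
8687e98 is among them, so fast-forward is possible.

Yes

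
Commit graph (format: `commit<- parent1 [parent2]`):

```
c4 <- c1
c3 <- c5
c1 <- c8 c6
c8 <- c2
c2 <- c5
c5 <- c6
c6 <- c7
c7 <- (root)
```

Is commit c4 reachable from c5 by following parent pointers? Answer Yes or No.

Ancestors of c5: {c5, c6, c7}.
c4 is not in that set, so it is not an ancestor of c5.

No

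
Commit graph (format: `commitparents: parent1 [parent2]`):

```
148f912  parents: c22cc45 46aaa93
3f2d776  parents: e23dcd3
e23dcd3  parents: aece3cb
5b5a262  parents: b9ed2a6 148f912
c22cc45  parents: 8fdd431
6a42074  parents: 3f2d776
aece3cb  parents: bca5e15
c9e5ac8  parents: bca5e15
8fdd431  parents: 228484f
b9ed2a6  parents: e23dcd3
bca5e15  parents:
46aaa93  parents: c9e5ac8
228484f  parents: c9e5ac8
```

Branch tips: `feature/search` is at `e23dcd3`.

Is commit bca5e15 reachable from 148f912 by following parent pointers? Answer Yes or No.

Yes

Ancestors of 148f912 (commits reachable by following parents): {148f912, 228484f, 46aaa93, 8fdd431, bca5e15, c22cc45, c9e5ac8}.
bca5e15 is in that set, so it is an ancestor of 148f912.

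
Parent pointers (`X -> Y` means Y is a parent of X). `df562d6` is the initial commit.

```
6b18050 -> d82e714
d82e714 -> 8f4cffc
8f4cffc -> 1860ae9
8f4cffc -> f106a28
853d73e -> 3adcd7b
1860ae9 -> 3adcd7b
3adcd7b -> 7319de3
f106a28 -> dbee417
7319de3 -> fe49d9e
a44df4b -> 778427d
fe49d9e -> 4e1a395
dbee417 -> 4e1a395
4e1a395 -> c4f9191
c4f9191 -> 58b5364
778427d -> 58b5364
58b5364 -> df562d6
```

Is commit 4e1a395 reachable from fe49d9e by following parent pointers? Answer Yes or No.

Ancestors of fe49d9e (commits reachable by following parents): {4e1a395, 58b5364, c4f9191, df562d6, fe49d9e}.
4e1a395 is in that set, so it is an ancestor of fe49d9e.

Yes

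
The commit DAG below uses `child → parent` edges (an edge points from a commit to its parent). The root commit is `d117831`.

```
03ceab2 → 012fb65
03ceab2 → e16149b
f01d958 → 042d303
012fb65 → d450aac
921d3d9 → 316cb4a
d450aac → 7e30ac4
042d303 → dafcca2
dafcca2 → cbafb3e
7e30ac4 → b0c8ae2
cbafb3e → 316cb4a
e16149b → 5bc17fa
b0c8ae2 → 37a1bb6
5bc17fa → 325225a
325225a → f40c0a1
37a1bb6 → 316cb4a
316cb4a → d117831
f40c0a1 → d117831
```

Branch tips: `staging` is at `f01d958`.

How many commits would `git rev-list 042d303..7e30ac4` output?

Reachable from 7e30ac4: {316cb4a, 37a1bb6, 7e30ac4, b0c8ae2, d117831}.
Reachable from 042d303: {042d303, 316cb4a, cbafb3e, d117831, dafcca2}.
In 7e30ac4's history but not 042d303's: {37a1bb6, 7e30ac4, b0c8ae2} — 3 commits.

3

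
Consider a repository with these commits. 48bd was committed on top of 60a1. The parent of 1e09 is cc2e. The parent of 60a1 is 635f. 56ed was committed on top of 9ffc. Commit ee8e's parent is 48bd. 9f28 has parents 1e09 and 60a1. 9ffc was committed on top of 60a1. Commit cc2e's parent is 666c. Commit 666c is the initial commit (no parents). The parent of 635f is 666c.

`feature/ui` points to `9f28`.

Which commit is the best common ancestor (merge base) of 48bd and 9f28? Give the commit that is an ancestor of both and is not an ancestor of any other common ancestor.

Ancestors of 48bd: {48bd, 60a1, 635f, 666c}.
Ancestors of 9f28: {1e09, 60a1, 635f, 666c, 9f28, cc2e}.
Common ancestors: {60a1, 635f, 666c}.
Among these, 60a1 is not an ancestor of any other common ancestor — it is the merge base.

60a1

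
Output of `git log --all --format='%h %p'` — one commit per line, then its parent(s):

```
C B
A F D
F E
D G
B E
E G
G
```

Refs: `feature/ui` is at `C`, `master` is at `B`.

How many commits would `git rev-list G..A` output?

4

Reachable from A: {A, D, E, F, G}.
Reachable from G: {G}.
In A's history but not G's: {A, D, E, F} — 4 commits.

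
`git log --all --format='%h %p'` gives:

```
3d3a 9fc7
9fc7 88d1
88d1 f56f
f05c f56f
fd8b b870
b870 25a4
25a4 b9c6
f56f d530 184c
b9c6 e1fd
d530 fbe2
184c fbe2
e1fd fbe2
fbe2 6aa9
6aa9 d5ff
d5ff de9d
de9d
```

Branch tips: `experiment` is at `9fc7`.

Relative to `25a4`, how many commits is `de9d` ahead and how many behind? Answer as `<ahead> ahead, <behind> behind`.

0 ahead, 6 behind

Reachable from de9d: {de9d}.
Reachable from 25a4: {25a4, 6aa9, b9c6, d5ff, de9d, e1fd, fbe2}.
Only in de9d's history (ahead): {} — 0.
Only in 25a4's history (behind): {25a4, 6aa9, b9c6, d5ff, e1fd, fbe2} — 6.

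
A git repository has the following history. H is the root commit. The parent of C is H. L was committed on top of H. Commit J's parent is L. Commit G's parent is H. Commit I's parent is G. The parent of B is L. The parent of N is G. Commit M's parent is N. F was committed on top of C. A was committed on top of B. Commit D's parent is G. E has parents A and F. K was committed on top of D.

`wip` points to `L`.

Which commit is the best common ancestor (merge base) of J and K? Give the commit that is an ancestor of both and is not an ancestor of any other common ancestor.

Ancestors of J: {H, J, L}.
Ancestors of K: {D, G, H, K}.
Common ancestors: {H}.
The only common ancestor is H, so it is the merge base.

H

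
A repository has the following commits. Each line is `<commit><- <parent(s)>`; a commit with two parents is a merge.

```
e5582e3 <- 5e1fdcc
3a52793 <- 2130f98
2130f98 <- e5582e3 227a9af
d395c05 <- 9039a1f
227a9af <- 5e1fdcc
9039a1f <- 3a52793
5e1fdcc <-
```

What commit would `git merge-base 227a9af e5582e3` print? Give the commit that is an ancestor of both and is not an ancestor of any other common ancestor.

5e1fdcc

Ancestors of 227a9af: {227a9af, 5e1fdcc}.
Ancestors of e5582e3: {5e1fdcc, e5582e3}.
Common ancestors: {5e1fdcc}.
The only common ancestor is 5e1fdcc, so it is the merge base.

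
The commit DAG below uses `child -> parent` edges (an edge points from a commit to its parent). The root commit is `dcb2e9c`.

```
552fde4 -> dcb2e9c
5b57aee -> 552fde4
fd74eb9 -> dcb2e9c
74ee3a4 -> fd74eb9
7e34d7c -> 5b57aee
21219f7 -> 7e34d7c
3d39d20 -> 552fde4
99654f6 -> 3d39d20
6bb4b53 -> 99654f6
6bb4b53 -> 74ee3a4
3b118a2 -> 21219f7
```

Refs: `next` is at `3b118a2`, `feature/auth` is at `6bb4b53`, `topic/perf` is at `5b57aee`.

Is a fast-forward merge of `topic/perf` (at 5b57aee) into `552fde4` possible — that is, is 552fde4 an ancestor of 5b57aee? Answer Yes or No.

A fast-forward from 552fde4 to 5b57aee is possible iff 552fde4 is an ancestor of 5b57aee.
Ancestors of 5b57aee: {552fde4, 5b57aee, dcb2e9c}.
552fde4 is among them, so fast-forward is possible.

Yes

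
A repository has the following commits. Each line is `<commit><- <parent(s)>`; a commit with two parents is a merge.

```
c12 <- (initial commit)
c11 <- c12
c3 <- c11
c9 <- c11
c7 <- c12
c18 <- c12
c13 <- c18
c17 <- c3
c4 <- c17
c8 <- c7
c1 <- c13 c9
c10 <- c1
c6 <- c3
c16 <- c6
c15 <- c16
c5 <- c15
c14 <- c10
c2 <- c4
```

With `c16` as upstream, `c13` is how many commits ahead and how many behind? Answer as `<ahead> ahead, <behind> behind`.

2 ahead, 4 behind

Reachable from c13: {c12, c13, c18}.
Reachable from c16: {c11, c12, c16, c3, c6}.
Only in c13's history (ahead): {c13, c18} — 2.
Only in c16's history (behind): {c11, c16, c3, c6} — 4.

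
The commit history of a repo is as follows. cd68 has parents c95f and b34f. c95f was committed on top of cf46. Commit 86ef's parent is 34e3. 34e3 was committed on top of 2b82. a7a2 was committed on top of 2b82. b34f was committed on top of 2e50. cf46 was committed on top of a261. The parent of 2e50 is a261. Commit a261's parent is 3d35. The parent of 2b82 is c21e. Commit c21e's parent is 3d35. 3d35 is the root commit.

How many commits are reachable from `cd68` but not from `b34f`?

Reachable from cd68: {2e50, 3d35, a261, b34f, c95f, cd68, cf46}.
Reachable from b34f: {2e50, 3d35, a261, b34f}.
In cd68's history but not b34f's: {c95f, cd68, cf46} — 3 commits.

3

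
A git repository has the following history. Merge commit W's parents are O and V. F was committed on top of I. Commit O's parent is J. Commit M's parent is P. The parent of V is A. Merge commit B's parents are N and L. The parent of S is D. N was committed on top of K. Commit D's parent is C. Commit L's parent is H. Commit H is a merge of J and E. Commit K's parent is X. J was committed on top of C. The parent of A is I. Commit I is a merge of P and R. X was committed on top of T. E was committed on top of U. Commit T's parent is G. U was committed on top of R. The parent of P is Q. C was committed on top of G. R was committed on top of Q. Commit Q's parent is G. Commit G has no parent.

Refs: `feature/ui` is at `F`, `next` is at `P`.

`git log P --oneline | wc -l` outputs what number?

Walking parent pointers from P: reachable set = {G, P, Q}.
That is 3 commits.

3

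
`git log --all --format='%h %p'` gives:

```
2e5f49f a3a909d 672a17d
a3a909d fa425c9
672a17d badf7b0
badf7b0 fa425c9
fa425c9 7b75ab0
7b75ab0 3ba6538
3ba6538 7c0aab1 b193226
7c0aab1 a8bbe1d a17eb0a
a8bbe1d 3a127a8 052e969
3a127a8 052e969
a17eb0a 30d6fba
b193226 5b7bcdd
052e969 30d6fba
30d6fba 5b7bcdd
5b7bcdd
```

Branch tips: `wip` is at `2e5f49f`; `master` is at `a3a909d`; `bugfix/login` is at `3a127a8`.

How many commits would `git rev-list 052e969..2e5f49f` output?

12

Reachable from 2e5f49f: {052e969, 2e5f49f, 30d6fba, 3a127a8, 3ba6538, 5b7bcdd, 672a17d, 7b75ab0, 7c0aab1, a17eb0a, a3a909d, a8bbe1d, b193226, badf7b0, fa425c9}.
Reachable from 052e969: {052e969, 30d6fba, 5b7bcdd}.
In 2e5f49f's history but not 052e969's: {2e5f49f, 3a127a8, 3ba6538, 672a17d, 7b75ab0, 7c0aab1, a17eb0a, a3a909d, a8bbe1d, b193226, badf7b0, fa425c9} — 12 commits.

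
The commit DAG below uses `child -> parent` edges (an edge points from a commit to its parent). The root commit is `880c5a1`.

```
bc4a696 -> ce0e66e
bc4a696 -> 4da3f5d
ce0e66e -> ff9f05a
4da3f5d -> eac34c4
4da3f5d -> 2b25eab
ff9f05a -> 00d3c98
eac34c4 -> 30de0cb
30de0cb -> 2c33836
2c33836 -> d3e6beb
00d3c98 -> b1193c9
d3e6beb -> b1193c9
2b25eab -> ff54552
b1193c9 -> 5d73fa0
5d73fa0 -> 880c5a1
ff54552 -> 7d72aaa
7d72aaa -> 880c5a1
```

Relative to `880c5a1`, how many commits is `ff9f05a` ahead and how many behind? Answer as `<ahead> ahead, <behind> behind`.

4 ahead, 0 behind

Reachable from ff9f05a: {00d3c98, 5d73fa0, 880c5a1, b1193c9, ff9f05a}.
Reachable from 880c5a1: {880c5a1}.
Only in ff9f05a's history (ahead): {00d3c98, 5d73fa0, b1193c9, ff9f05a} — 4.
Only in 880c5a1's history (behind): {} — 0.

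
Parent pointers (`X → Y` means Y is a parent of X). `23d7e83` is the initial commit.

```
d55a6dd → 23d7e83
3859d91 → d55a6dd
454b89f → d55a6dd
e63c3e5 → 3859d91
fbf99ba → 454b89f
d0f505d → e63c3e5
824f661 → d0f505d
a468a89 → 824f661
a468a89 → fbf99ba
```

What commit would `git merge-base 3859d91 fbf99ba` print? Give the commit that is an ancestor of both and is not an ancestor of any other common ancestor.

Ancestors of 3859d91: {23d7e83, 3859d91, d55a6dd}.
Ancestors of fbf99ba: {23d7e83, 454b89f, d55a6dd, fbf99ba}.
Common ancestors: {23d7e83, d55a6dd}.
Among these, d55a6dd is not an ancestor of any other common ancestor — it is the merge base.

d55a6dd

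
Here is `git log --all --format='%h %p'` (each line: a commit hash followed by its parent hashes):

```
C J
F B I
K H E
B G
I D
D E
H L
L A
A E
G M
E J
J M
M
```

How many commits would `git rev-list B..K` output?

6

Reachable from K: {A, E, H, J, K, L, M}.
Reachable from B: {B, G, M}.
In K's history but not B's: {A, E, H, J, K, L} — 6 commits.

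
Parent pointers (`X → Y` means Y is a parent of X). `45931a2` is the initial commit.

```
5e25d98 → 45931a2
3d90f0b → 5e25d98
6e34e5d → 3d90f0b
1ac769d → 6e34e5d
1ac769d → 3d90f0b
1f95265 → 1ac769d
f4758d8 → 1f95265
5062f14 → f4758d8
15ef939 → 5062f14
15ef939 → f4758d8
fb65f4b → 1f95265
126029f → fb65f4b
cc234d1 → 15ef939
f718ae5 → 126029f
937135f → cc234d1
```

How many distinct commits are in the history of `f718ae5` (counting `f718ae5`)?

Walking parent pointers from f718ae5: reachable set = {126029f, 1ac769d, 1f95265, 3d90f0b, 45931a2, 5e25d98, 6e34e5d, f718ae5, fb65f4b}.
That is 9 commits.

9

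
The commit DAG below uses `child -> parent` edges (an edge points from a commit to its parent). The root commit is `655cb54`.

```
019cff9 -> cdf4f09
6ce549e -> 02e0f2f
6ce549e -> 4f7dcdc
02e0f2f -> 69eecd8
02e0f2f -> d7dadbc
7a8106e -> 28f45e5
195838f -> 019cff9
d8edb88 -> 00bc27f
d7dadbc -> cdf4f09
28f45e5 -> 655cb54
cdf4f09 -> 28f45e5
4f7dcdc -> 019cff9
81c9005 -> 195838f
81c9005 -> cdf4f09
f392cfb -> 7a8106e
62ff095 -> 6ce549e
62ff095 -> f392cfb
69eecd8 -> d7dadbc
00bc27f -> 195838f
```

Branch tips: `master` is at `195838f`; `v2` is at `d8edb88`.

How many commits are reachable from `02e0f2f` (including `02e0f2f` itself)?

6

Walking parent pointers from 02e0f2f: reachable set = {02e0f2f, 28f45e5, 655cb54, 69eecd8, cdf4f09, d7dadbc}.
That is 6 commits.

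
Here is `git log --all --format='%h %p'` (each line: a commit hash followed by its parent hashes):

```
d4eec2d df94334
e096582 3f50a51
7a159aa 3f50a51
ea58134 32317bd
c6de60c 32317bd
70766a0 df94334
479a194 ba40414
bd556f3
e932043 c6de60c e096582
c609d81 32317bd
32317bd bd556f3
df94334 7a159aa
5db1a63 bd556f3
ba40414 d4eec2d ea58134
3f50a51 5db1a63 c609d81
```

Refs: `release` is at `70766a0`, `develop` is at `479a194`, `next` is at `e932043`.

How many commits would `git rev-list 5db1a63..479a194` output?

Reachable from 479a194: {32317bd, 3f50a51, 479a194, 5db1a63, 7a159aa, ba40414, bd556f3, c609d81, d4eec2d, df94334, ea58134}.
Reachable from 5db1a63: {5db1a63, bd556f3}.
In 479a194's history but not 5db1a63's: {32317bd, 3f50a51, 479a194, 7a159aa, ba40414, c609d81, d4eec2d, df94334, ea58134} — 9 commits.

9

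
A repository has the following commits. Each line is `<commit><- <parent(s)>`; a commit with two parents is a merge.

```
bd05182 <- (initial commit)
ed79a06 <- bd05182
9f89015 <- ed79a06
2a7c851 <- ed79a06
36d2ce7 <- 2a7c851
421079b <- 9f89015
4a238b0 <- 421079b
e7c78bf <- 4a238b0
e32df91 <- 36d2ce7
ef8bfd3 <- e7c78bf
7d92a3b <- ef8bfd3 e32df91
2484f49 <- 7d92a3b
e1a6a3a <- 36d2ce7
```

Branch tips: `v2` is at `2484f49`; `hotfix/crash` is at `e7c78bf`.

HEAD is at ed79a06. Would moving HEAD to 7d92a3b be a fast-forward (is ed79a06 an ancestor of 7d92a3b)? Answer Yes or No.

Yes

A fast-forward from ed79a06 to 7d92a3b is possible iff ed79a06 is an ancestor of 7d92a3b.
Ancestors of 7d92a3b: {2a7c851, 36d2ce7, 421079b, 4a238b0, 7d92a3b, 9f89015, bd05182, e32df91, e7c78bf, ed79a06, ef8bfd3}.
ed79a06 is among them, so fast-forward is possible.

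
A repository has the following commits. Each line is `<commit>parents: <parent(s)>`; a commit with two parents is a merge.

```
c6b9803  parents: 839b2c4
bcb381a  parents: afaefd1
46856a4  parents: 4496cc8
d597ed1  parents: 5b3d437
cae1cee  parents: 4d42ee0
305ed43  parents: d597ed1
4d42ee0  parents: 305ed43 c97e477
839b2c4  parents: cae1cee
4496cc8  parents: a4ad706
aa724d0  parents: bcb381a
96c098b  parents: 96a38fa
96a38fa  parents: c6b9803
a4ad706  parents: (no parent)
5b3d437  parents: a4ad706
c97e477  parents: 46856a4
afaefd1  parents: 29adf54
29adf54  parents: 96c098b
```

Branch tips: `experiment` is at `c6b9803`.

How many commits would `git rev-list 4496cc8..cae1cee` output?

Reachable from cae1cee: {305ed43, 4496cc8, 46856a4, 4d42ee0, 5b3d437, a4ad706, c97e477, cae1cee, d597ed1}.
Reachable from 4496cc8: {4496cc8, a4ad706}.
In cae1cee's history but not 4496cc8's: {305ed43, 46856a4, 4d42ee0, 5b3d437, c97e477, cae1cee, d597ed1} — 7 commits.

7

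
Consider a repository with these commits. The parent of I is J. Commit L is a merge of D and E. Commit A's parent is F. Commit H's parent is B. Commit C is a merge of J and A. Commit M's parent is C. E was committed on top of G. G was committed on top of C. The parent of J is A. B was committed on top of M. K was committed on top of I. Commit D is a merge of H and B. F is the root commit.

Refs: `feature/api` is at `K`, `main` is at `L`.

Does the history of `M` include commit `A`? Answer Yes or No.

Ancestors of M (commits reachable by following parents): {A, C, F, J, M}.
A is in that set, so it is an ancestor of M.

Yes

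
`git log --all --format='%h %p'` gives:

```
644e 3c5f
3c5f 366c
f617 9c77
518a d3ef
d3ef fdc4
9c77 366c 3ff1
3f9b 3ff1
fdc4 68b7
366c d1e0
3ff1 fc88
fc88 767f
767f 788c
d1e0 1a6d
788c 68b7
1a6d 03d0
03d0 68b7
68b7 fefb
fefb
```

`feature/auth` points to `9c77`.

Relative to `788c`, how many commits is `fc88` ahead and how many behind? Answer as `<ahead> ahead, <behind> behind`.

2 ahead, 0 behind

Reachable from fc88: {68b7, 767f, 788c, fc88, fefb}.
Reachable from 788c: {68b7, 788c, fefb}.
Only in fc88's history (ahead): {767f, fc88} — 2.
Only in 788c's history (behind): {} — 0.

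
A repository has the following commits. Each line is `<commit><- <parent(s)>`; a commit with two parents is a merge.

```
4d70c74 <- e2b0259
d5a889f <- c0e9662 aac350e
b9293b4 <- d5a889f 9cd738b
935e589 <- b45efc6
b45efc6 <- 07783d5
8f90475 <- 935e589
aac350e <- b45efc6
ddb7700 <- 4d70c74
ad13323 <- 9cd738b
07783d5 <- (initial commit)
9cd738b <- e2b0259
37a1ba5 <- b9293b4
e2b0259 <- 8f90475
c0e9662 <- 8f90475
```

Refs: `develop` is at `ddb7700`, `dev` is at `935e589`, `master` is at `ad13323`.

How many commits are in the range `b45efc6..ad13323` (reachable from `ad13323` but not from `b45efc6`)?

5

Reachable from ad13323: {07783d5, 8f90475, 935e589, 9cd738b, ad13323, b45efc6, e2b0259}.
Reachable from b45efc6: {07783d5, b45efc6}.
In ad13323's history but not b45efc6's: {8f90475, 935e589, 9cd738b, ad13323, e2b0259} — 5 commits.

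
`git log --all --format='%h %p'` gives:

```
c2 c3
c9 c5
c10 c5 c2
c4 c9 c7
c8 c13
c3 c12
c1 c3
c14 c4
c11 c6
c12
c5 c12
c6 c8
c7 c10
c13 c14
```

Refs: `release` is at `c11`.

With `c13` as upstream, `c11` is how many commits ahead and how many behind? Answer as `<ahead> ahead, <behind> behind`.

Reachable from c11: {c10, c11, c12, c13, c14, c2, c3, c4, c5, c6, c7, c8, c9}.
Reachable from c13: {c10, c12, c13, c14, c2, c3, c4, c5, c7, c9}.
Only in c11's history (ahead): {c11, c6, c8} — 3.
Only in c13's history (behind): {} — 0.

3 ahead, 0 behind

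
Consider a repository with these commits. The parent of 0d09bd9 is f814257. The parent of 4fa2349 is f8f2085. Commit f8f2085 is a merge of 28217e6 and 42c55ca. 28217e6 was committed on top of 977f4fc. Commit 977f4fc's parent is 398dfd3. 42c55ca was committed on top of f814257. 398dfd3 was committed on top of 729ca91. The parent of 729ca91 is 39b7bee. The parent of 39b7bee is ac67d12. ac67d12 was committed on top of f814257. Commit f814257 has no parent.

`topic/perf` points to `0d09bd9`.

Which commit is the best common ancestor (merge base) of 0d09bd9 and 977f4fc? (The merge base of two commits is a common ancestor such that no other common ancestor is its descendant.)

f814257

Ancestors of 0d09bd9: {0d09bd9, f814257}.
Ancestors of 977f4fc: {398dfd3, 39b7bee, 729ca91, 977f4fc, ac67d12, f814257}.
Common ancestors: {f814257}.
The only common ancestor is f814257, so it is the merge base.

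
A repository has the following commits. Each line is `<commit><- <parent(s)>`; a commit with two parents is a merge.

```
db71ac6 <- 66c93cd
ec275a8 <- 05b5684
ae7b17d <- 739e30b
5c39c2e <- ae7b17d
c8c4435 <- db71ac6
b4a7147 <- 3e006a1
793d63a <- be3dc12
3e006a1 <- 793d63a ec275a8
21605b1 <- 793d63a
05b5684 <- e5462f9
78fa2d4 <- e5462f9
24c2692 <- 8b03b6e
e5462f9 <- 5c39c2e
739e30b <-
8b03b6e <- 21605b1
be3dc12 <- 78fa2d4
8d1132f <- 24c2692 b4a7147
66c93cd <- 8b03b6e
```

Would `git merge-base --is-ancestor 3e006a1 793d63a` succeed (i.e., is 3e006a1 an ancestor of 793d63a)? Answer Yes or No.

No

Ancestors of 793d63a: {5c39c2e, 739e30b, 78fa2d4, 793d63a, ae7b17d, be3dc12, e5462f9}.
3e006a1 is not in that set, so it is not an ancestor of 793d63a.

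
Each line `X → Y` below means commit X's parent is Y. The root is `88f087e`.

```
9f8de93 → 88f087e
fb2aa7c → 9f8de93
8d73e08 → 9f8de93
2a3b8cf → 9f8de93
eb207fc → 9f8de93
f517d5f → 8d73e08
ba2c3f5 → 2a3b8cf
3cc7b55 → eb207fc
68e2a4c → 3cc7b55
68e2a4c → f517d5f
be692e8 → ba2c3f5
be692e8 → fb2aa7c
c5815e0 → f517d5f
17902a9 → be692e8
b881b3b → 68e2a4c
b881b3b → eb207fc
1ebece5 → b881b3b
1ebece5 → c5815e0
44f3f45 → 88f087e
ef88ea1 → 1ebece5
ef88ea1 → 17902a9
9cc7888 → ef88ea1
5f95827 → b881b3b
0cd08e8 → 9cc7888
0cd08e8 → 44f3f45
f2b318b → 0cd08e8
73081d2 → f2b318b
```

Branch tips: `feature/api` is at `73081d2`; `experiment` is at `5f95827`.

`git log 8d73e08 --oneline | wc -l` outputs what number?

3

Walking parent pointers from 8d73e08: reachable set = {88f087e, 8d73e08, 9f8de93}.
That is 3 commits.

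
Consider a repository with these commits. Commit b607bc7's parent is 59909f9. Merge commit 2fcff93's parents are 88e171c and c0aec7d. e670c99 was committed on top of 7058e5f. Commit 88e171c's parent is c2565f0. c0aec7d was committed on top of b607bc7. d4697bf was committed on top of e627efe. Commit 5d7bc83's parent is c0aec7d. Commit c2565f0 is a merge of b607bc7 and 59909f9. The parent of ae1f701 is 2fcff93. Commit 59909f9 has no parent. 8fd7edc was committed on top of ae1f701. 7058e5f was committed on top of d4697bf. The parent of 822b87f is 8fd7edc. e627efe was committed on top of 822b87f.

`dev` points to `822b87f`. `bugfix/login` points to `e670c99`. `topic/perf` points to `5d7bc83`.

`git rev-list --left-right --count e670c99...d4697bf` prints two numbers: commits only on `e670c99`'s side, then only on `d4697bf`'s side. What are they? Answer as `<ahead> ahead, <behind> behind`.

2 ahead, 0 behind

Reachable from e670c99: {2fcff93, 59909f9, 7058e5f, 822b87f, 88e171c, 8fd7edc, ae1f701, b607bc7, c0aec7d, c2565f0, d4697bf, e627efe, e670c99}.
Reachable from d4697bf: {2fcff93, 59909f9, 822b87f, 88e171c, 8fd7edc, ae1f701, b607bc7, c0aec7d, c2565f0, d4697bf, e627efe}.
Only in e670c99's history (ahead): {7058e5f, e670c99} — 2.
Only in d4697bf's history (behind): {} — 0.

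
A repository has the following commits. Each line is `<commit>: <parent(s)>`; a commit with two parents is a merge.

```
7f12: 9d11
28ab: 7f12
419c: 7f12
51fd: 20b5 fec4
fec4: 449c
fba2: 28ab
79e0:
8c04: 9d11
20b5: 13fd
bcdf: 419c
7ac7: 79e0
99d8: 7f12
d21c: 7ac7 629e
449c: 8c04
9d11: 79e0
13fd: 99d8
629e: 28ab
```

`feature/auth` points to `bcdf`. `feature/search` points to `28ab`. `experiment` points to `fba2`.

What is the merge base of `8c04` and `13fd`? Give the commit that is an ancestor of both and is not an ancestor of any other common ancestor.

9d11

Ancestors of 8c04: {79e0, 8c04, 9d11}.
Ancestors of 13fd: {13fd, 79e0, 7f12, 99d8, 9d11}.
Common ancestors: {79e0, 9d11}.
Among these, 9d11 is not an ancestor of any other common ancestor — it is the merge base.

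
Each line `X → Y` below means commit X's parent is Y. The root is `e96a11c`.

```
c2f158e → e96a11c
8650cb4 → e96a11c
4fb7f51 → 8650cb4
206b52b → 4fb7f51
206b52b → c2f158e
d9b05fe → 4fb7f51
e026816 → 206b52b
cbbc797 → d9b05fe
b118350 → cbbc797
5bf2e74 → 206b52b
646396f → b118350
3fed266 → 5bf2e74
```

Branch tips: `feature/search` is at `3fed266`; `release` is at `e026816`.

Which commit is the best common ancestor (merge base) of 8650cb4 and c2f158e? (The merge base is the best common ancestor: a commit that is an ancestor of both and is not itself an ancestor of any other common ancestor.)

Ancestors of 8650cb4: {8650cb4, e96a11c}.
Ancestors of c2f158e: {c2f158e, e96a11c}.
Common ancestors: {e96a11c}.
The only common ancestor is e96a11c, so it is the merge base.

e96a11c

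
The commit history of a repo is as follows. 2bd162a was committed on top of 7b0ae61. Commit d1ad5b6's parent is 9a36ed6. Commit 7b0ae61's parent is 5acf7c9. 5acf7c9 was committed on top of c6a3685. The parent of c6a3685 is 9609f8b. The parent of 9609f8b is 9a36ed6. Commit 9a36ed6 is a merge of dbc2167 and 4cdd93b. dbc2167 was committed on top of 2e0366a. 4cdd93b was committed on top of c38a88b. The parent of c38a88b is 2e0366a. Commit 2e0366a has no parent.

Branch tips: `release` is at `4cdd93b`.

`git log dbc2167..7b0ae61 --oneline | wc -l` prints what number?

Reachable from 7b0ae61: {2e0366a, 4cdd93b, 5acf7c9, 7b0ae61, 9609f8b, 9a36ed6, c38a88b, c6a3685, dbc2167}.
Reachable from dbc2167: {2e0366a, dbc2167}.
In 7b0ae61's history but not dbc2167's: {4cdd93b, 5acf7c9, 7b0ae61, 9609f8b, 9a36ed6, c38a88b, c6a3685} — 7 commits.

7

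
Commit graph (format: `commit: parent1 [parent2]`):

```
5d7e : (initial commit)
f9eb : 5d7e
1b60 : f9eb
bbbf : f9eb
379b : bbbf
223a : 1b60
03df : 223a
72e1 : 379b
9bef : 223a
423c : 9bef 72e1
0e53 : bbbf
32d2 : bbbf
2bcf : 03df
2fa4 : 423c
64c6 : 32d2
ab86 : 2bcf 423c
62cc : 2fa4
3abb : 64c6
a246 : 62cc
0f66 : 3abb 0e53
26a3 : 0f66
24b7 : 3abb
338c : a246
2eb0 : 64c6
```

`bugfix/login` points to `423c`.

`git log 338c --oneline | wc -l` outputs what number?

Walking parent pointers from 338c: reachable set = {1b60, 223a, 2fa4, 338c, 379b, 423c, 5d7e, 62cc, 72e1, 9bef, a246, bbbf, f9eb}.
That is 13 commits.

13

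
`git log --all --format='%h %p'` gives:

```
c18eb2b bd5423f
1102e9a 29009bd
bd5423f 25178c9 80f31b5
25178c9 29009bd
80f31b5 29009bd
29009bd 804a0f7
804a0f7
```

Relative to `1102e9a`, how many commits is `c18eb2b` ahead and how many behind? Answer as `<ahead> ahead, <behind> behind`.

4 ahead, 1 behind

Reachable from c18eb2b: {25178c9, 29009bd, 804a0f7, 80f31b5, bd5423f, c18eb2b}.
Reachable from 1102e9a: {1102e9a, 29009bd, 804a0f7}.
Only in c18eb2b's history (ahead): {25178c9, 80f31b5, bd5423f, c18eb2b} — 4.
Only in 1102e9a's history (behind): {1102e9a} — 1.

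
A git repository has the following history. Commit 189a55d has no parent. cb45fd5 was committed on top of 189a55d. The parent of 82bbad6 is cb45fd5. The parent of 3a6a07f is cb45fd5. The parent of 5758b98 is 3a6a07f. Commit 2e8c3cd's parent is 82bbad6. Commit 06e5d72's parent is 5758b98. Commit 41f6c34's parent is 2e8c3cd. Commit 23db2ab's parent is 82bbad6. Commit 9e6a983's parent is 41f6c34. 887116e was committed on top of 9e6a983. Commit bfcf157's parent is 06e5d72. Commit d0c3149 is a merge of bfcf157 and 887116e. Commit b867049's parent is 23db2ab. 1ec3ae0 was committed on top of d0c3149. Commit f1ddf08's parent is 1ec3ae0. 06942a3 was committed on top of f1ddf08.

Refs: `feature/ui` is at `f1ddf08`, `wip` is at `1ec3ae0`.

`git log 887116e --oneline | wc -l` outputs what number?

7

Walking parent pointers from 887116e: reachable set = {189a55d, 2e8c3cd, 41f6c34, 82bbad6, 887116e, 9e6a983, cb45fd5}.
That is 7 commits.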